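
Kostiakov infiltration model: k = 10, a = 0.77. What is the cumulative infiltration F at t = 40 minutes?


F = k * t^a = 10 * 40^0.77
F = 10 * 17.123250

171.2325 mm


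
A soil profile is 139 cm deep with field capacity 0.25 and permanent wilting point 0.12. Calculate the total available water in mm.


AWC = (FC - PWP) * d * 10
AWC = (0.25 - 0.12) * 139 * 10
AWC = 0.1300 * 139 * 10

180.7000 mm


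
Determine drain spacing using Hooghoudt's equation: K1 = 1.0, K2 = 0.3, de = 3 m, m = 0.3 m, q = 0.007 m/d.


S^2 = 8*K2*de*m/q + 4*K1*m^2/q
S^2 = 8*0.3*3*0.3/0.007 + 4*1.0*0.3^2/0.007
S = sqrt(360.0000)

18.9737 m


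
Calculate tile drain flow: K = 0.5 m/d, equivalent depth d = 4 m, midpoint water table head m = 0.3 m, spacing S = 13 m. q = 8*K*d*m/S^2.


q = 8*K*d*m/S^2
q = 8*0.5*4*0.3/13^2
q = 4.8000 / 169

0.0284 m/d


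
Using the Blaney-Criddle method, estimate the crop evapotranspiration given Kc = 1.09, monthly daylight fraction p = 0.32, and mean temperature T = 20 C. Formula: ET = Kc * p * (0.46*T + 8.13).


ET = Kc * p * (0.46*T + 8.13)
ET = 1.09 * 0.32 * (0.46*20 + 8.13)
ET = 1.09 * 0.32 * 17.3300

6.0447 mm/day


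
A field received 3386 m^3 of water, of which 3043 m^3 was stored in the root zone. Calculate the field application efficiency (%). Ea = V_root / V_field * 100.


Ea = V_root / V_field * 100 = 3043 / 3386 * 100 = 89.8701%

89.8701 %


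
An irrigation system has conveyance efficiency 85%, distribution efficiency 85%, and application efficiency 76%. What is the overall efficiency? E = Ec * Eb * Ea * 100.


Ec = 0.85, Eb = 0.85, Ea = 0.76
E = 0.85 * 0.85 * 0.76 * 100 = 54.9100%

54.9100 %


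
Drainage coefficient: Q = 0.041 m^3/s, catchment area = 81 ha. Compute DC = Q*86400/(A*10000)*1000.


DC = Q * 86400 / (A * 10000) * 1000
DC = 0.041 * 86400 / (81 * 10000) * 1000
DC = 3542400.0000 / 810000

4.3733 mm/day


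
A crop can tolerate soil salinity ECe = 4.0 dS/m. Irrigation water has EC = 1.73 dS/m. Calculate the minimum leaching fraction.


LR = ECiw / (5*ECe - ECiw)
LR = 1.73 / (5*4.0 - 1.73)
LR = 1.73 / 18.2700

0.0947


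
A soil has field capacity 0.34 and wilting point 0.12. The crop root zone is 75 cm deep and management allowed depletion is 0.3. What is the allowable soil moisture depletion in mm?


SMD = (FC - PWP) * d * MAD * 10
SMD = (0.34 - 0.12) * 75 * 0.3 * 10
SMD = 0.2200 * 75 * 0.3 * 10

49.5000 mm


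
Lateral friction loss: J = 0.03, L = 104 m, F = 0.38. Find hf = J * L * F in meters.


hf = J * L * F = 0.03 * 104 * 0.38 = 1.1856 m

1.1856 m


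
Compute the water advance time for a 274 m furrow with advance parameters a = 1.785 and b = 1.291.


t = (L/a)^(1/b)
t = (274/1.785)^(1/1.291)
t = 153.501401^(1/1.291)

49.3569 min


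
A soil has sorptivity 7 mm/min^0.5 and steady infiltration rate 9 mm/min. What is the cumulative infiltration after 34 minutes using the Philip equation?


F = S*sqrt(t) + A*t
F = 7*sqrt(34) + 9*34
F = 7*5.830952 + 306

346.8167 mm


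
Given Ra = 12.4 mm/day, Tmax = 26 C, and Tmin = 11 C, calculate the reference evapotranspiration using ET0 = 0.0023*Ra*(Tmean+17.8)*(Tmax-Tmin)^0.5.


Tmean = (Tmax + Tmin)/2 = (26 + 11)/2 = 18.5
ET0 = 0.0023 * 12.4 * (18.5 + 17.8) * sqrt(26 - 11)
ET0 = 0.0023 * 12.4 * 36.3 * 3.872983

4.0096 mm/day


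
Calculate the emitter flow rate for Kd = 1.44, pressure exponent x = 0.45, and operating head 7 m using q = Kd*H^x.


q = Kd * H^x = 1.44 * 7^0.45 = 1.44 * 2.400458

3.4567 L/h


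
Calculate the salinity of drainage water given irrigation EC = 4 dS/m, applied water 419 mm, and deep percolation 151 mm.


EC_dw = EC_iw * D_iw / D_dw
EC_dw = 4 * 419 / 151
EC_dw = 1676 / 151

11.0993 dS/m


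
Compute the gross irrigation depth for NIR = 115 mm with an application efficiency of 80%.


Ea = 80% = 0.8
GID = NIR / Ea = 115 / 0.8 = 143.7500 mm

143.7500 mm


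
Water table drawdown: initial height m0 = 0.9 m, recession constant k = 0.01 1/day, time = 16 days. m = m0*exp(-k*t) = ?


m = m0 * exp(-k*t)
m = 0.9 * exp(-0.01 * 16)
m = 0.9 * exp(-0.1600)

0.7669 m


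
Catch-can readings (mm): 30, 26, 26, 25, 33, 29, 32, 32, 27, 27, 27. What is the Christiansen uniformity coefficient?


mean = 28.545455 mm
MAD = 2.413223 mm
CU = (1 - 2.413223/28.545455)*100

91.5460 %


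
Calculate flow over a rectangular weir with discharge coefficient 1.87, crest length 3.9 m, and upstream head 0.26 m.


Q = C * L * H^(3/2) = 1.87 * 3.9 * 0.26^1.5 = 1.87 * 3.9 * 0.132575

0.9669 m^3/s


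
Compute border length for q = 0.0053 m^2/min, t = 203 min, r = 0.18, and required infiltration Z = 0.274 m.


L = q*t/((1+r)*Z)
L = 0.0053*203/((1+0.18)*0.274)
L = 1.0759/0.32332

3.3277 m


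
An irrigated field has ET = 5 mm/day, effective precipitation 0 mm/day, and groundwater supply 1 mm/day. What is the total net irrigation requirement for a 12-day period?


Daily deficit = ET - Pe - GW = 5 - 0 - 1 = 4 mm/day
NIR = 4 * 12 = 48 mm

48.0000 mm


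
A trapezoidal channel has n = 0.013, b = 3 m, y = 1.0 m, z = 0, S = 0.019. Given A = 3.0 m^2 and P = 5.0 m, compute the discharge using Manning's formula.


R = A/P = 3.0/5.0 = 0.600000
Q = (1/0.013) * 3.0 * 0.600000^(2/3) * 0.019^0.5

22.6285 m^3/s


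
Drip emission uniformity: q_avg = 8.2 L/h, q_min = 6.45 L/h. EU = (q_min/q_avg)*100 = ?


EU = (q_min/q_avg)*100 = (6.45/8.2)*100 = 78.6585%

78.6585 %


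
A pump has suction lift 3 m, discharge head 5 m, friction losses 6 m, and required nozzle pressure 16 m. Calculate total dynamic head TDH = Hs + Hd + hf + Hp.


TDH = Hs + Hd + hf + Hp = 3 + 5 + 6 + 16 = 30

30 m


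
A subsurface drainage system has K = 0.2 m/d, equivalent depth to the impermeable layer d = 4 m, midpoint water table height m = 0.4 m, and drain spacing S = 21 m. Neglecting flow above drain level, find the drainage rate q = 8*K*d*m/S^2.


q = 8*K*d*m/S^2
q = 8*0.2*4*0.4/21^2
q = 2.5600 / 441

0.0058 m/d


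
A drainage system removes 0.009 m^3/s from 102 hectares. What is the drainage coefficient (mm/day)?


DC = Q * 86400 / (A * 10000) * 1000
DC = 0.009 * 86400 / (102 * 10000) * 1000
DC = 777600.0000 / 1020000

0.7624 mm/day


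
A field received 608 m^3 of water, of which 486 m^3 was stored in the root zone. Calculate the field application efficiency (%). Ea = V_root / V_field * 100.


Ea = V_root / V_field * 100 = 486 / 608 * 100 = 79.9342%

79.9342 %


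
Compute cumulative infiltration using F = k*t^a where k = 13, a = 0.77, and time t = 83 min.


F = k * t^a = 13 * 83^0.77
F = 13 * 30.039322

390.5112 mm


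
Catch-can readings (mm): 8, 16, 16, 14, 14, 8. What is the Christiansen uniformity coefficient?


mean = 12.666667 mm
MAD = 3.111111 mm
CU = (1 - 3.111111/12.666667)*100

75.4386 %


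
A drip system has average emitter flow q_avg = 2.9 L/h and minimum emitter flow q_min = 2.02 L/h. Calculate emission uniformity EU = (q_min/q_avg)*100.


EU = (q_min/q_avg)*100 = (2.02/2.9)*100 = 69.6552%

69.6552 %


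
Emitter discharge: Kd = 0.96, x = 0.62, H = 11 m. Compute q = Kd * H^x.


q = Kd * H^x = 0.96 * 11^0.62 = 0.96 * 4.422455

4.2456 L/h


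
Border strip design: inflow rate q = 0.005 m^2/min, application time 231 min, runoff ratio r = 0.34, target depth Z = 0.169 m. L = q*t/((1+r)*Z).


L = q*t/((1+r)*Z)
L = 0.005*231/((1+0.34)*0.169)
L = 1.155/0.22646

5.1002 m


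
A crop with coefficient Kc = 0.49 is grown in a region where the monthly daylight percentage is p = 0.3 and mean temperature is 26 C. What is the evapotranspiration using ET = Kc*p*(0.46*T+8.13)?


ET = Kc * p * (0.46*T + 8.13)
ET = 0.49 * 0.3 * (0.46*26 + 8.13)
ET = 0.49 * 0.3 * 20.0900

2.9532 mm/day


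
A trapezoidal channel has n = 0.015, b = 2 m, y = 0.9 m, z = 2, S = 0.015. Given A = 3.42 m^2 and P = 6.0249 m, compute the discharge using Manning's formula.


R = A/P = 3.42/6.0249 = 0.567644
Q = (1/0.015) * 3.42 * 0.567644^(2/3) * 0.015^0.5

19.1439 m^3/s


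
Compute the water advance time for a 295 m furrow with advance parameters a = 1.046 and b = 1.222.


t = (L/a)^(1/b)
t = (295/1.046)^(1/1.222)
t = 282.026769^(1/1.222)

101.1923 min


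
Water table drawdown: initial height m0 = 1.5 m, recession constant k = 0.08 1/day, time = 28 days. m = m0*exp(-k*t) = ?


m = m0 * exp(-k*t)
m = 1.5 * exp(-0.08 * 28)
m = 1.5 * exp(-2.2400)

0.1597 m


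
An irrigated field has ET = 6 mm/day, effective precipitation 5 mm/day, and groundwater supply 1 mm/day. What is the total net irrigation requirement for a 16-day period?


Daily deficit = ET - Pe - GW = 6 - 5 - 1 = 0 mm/day
NIR = 0 * 16 = 0 mm

0 mm


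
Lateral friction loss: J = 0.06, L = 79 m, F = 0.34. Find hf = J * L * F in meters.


hf = J * L * F = 0.06 * 79 * 0.34 = 1.6116 m

1.6116 m


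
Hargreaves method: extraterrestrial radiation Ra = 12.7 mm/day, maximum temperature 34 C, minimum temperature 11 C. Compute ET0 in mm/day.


Tmean = (Tmax + Tmin)/2 = (34 + 11)/2 = 22.5
ET0 = 0.0023 * 12.7 * (22.5 + 17.8) * sqrt(34 - 11)
ET0 = 0.0023 * 12.7 * 40.3 * 4.795832

5.6455 mm/day


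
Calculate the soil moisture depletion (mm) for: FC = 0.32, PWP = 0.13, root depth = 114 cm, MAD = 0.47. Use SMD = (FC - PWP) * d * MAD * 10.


SMD = (FC - PWP) * d * MAD * 10
SMD = (0.32 - 0.13) * 114 * 0.47 * 10
SMD = 0.1900 * 114 * 0.47 * 10

101.8020 mm


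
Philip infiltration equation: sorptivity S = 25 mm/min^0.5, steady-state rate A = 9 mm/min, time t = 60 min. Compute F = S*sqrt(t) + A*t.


F = S*sqrt(t) + A*t
F = 25*sqrt(60) + 9*60
F = 25*7.745967 + 540

733.6492 mm


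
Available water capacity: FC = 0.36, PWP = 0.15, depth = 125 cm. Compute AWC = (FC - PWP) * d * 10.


AWC = (FC - PWP) * d * 10
AWC = (0.36 - 0.15) * 125 * 10
AWC = 0.2100 * 125 * 10

262.5000 mm


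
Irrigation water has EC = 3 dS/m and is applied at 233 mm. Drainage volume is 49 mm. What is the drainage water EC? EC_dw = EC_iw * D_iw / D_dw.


EC_dw = EC_iw * D_iw / D_dw
EC_dw = 3 * 233 / 49
EC_dw = 699 / 49

14.2653 dS/m


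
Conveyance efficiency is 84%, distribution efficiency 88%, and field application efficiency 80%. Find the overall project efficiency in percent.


Ec = 0.84, Eb = 0.88, Ea = 0.8
E = 0.84 * 0.88 * 0.8 * 100 = 59.1360%

59.1360 %


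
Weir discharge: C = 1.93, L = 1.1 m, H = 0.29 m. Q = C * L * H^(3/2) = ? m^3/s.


Q = C * L * H^(3/2) = 1.93 * 1.1 * 0.29^1.5 = 1.93 * 1.1 * 0.156170

0.3315 m^3/s


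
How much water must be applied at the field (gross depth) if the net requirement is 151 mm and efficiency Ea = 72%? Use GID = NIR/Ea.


Ea = 72% = 0.72
GID = NIR / Ea = 151 / 0.72 = 209.7222 mm

209.7222 mm


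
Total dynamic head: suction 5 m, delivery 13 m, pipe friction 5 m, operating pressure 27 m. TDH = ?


TDH = Hs + Hd + hf + Hp = 5 + 13 + 5 + 27 = 50

50 m


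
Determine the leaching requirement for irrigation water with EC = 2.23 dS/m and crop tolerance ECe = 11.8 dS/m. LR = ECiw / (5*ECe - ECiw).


LR = ECiw / (5*ECe - ECiw)
LR = 2.23 / (5*11.8 - 2.23)
LR = 2.23 / 56.7700

0.0393


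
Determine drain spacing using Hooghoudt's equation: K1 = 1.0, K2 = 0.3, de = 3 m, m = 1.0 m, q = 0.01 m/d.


S^2 = 8*K2*de*m/q + 4*K1*m^2/q
S^2 = 8*0.3*3*1.0/0.01 + 4*1.0*1.0^2/0.01
S = sqrt(1120.0000)

33.4664 m


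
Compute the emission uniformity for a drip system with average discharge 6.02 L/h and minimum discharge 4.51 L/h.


EU = (q_min/q_avg)*100 = (4.51/6.02)*100 = 74.9169%

74.9169 %


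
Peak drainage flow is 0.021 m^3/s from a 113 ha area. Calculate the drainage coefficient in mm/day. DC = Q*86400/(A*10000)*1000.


DC = Q * 86400 / (A * 10000) * 1000
DC = 0.021 * 86400 / (113 * 10000) * 1000
DC = 1814400.0000 / 1130000

1.6057 mm/day


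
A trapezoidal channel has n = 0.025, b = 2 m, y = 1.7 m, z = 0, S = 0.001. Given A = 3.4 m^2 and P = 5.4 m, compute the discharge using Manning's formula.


R = A/P = 3.4/5.4 = 0.629630
Q = (1/0.025) * 3.4 * 0.629630^(2/3) * 0.001^0.5

3.1593 m^3/s


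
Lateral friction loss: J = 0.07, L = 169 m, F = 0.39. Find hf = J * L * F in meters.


hf = J * L * F = 0.07 * 169 * 0.39 = 4.6137 m

4.6137 m


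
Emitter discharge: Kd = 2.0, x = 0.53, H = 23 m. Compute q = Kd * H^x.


q = Kd * H^x = 2.0 * 23^0.53 = 2.0 * 5.268849

10.5377 L/h


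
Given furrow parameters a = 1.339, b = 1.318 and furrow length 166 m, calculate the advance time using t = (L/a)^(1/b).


t = (L/a)^(1/b)
t = (166/1.339)^(1/1.318)
t = 123.973114^(1/1.318)

38.7490 min


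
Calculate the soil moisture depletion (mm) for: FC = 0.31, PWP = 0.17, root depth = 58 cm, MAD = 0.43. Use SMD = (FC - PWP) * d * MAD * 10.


SMD = (FC - PWP) * d * MAD * 10
SMD = (0.31 - 0.17) * 58 * 0.43 * 10
SMD = 0.1400 * 58 * 0.43 * 10

34.9160 mm


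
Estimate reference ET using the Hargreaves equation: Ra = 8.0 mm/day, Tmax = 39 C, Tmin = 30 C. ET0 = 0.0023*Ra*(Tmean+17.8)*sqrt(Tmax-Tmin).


Tmean = (Tmax + Tmin)/2 = (39 + 30)/2 = 34.5
ET0 = 0.0023 * 8.0 * (34.5 + 17.8) * sqrt(39 - 30)
ET0 = 0.0023 * 8.0 * 52.3 * 3.000000

2.8870 mm/day


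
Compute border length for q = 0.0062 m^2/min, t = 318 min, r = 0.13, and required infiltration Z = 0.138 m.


L = q*t/((1+r)*Z)
L = 0.0062*318/((1+0.13)*0.138)
L = 1.9716/0.15594

12.6433 m


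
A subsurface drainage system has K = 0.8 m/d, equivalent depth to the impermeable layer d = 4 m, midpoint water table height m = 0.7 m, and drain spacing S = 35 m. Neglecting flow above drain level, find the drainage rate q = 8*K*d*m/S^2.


q = 8*K*d*m/S^2
q = 8*0.8*4*0.7/35^2
q = 17.9200 / 1225

0.0146 m/d


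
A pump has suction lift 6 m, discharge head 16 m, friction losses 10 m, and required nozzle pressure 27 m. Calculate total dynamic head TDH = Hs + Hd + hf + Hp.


TDH = Hs + Hd + hf + Hp = 6 + 16 + 10 + 27 = 59

59 m


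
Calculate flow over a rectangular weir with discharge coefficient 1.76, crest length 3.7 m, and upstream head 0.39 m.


Q = C * L * H^(3/2) = 1.76 * 3.7 * 0.39^1.5 = 1.76 * 3.7 * 0.243555

1.5860 m^3/s


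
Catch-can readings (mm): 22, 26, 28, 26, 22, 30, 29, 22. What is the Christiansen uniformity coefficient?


mean = 25.625000 mm
MAD = 2.718750 mm
CU = (1 - 2.718750/25.625000)*100

89.3902 %


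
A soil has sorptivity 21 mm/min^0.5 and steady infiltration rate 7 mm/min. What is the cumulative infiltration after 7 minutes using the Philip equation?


F = S*sqrt(t) + A*t
F = 21*sqrt(7) + 7*7
F = 21*2.645751 + 49

104.5608 mm


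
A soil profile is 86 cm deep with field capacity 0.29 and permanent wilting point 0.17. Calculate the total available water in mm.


AWC = (FC - PWP) * d * 10
AWC = (0.29 - 0.17) * 86 * 10
AWC = 0.1200 * 86 * 10

103.2000 mm


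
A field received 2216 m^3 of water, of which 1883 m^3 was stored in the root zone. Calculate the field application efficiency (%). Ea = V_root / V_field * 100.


Ea = V_root / V_field * 100 = 1883 / 2216 * 100 = 84.9729%

84.9729 %


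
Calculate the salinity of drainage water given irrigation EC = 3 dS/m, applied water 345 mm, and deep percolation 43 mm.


EC_dw = EC_iw * D_iw / D_dw
EC_dw = 3 * 345 / 43
EC_dw = 1035 / 43

24.0698 dS/m


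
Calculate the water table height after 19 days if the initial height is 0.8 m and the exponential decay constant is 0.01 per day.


m = m0 * exp(-k*t)
m = 0.8 * exp(-0.01 * 19)
m = 0.8 * exp(-0.1900)

0.6616 m


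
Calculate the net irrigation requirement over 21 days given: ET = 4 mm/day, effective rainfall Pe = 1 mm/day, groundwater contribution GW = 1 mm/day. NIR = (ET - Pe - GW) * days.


Daily deficit = ET - Pe - GW = 4 - 1 - 1 = 2 mm/day
NIR = 2 * 21 = 42 mm

42.0000 mm


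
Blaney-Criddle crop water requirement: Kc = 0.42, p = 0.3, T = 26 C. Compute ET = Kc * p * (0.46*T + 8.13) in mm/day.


ET = Kc * p * (0.46*T + 8.13)
ET = 0.42 * 0.3 * (0.46*26 + 8.13)
ET = 0.42 * 0.3 * 20.0900

2.5313 mm/day


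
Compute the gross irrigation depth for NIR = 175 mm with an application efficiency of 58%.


Ea = 58% = 0.58
GID = NIR / Ea = 175 / 0.58 = 301.7241 mm

301.7241 mm


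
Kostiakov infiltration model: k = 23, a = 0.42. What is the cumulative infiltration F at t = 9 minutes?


F = k * t^a = 23 * 9^0.42
F = 23 * 2.516413

57.8775 mm


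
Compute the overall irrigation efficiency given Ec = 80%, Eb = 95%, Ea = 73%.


Ec = 0.8, Eb = 0.95, Ea = 0.73
E = 0.8 * 0.95 * 0.73 * 100 = 55.4800%

55.4800 %


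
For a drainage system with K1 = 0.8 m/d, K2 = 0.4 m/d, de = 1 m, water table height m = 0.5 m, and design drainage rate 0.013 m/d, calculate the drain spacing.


S^2 = 8*K2*de*m/q + 4*K1*m^2/q
S^2 = 8*0.4*1*0.5/0.013 + 4*0.8*0.5^2/0.013
S = sqrt(184.6154)

13.5873 m


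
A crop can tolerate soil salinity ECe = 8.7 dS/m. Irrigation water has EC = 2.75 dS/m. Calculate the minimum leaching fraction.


LR = ECiw / (5*ECe - ECiw)
LR = 2.75 / (5*8.7 - 2.75)
LR = 2.75 / 40.7500

0.0675


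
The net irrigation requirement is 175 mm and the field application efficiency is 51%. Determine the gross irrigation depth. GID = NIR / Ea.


Ea = 51% = 0.51
GID = NIR / Ea = 175 / 0.51 = 343.1373 mm

343.1373 mm


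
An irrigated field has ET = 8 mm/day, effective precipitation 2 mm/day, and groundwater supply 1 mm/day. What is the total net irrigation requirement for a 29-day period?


Daily deficit = ET - Pe - GW = 8 - 2 - 1 = 5 mm/day
NIR = 5 * 29 = 145 mm

145.0000 mm


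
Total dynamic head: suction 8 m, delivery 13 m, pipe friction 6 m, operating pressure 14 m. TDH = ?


TDH = Hs + Hd + hf + Hp = 8 + 13 + 6 + 14 = 41

41 m


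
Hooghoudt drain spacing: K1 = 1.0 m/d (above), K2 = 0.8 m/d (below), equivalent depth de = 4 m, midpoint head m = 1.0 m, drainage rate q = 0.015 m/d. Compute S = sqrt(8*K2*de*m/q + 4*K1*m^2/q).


S^2 = 8*K2*de*m/q + 4*K1*m^2/q
S^2 = 8*0.8*4*1.0/0.015 + 4*1.0*1.0^2/0.015
S = sqrt(1973.3333)

44.4222 m


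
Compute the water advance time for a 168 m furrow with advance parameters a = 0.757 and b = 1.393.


t = (L/a)^(1/b)
t = (168/0.757)^(1/1.393)
t = 221.928666^(1/1.393)

48.3379 min


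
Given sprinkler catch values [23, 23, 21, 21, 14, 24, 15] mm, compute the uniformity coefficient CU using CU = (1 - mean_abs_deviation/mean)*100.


mean = 20.142857 mm
MAD = 3.224490 mm
CU = (1 - 3.224490/20.142857)*100

83.9919 %


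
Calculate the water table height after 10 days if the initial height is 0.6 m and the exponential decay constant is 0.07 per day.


m = m0 * exp(-k*t)
m = 0.6 * exp(-0.07 * 10)
m = 0.6 * exp(-0.7000)

0.2980 m


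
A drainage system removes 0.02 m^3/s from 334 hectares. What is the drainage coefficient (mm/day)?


DC = Q * 86400 / (A * 10000) * 1000
DC = 0.02 * 86400 / (334 * 10000) * 1000
DC = 1728000.0000 / 3340000

0.5174 mm/day


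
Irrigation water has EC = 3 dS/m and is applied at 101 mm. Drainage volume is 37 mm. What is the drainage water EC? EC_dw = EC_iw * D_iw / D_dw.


EC_dw = EC_iw * D_iw / D_dw
EC_dw = 3 * 101 / 37
EC_dw = 303 / 37

8.1892 dS/m


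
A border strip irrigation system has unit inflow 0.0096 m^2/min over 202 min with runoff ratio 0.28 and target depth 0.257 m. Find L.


L = q*t/((1+r)*Z)
L = 0.0096*202/((1+0.28)*0.257)
L = 1.9392/0.32896

5.8949 m


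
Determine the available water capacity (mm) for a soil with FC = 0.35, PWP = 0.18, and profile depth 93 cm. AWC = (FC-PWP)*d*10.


AWC = (FC - PWP) * d * 10
AWC = (0.35 - 0.18) * 93 * 10
AWC = 0.1700 * 93 * 10

158.1000 mm


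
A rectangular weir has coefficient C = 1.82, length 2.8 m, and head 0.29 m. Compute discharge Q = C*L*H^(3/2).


Q = C * L * H^(3/2) = 1.82 * 2.8 * 0.29^1.5 = 1.82 * 2.8 * 0.156170

0.7958 m^3/s


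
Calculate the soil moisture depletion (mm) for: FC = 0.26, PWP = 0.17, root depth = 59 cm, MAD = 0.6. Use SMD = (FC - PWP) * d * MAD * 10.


SMD = (FC - PWP) * d * MAD * 10
SMD = (0.26 - 0.17) * 59 * 0.6 * 10
SMD = 0.0900 * 59 * 0.6 * 10

31.8600 mm


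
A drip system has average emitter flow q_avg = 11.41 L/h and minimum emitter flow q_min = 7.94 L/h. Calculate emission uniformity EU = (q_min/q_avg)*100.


EU = (q_min/q_avg)*100 = (7.94/11.41)*100 = 69.5881%

69.5881 %


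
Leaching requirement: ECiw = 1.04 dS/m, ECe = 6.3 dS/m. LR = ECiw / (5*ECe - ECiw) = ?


LR = ECiw / (5*ECe - ECiw)
LR = 1.04 / (5*6.3 - 1.04)
LR = 1.04 / 30.4600

0.0341


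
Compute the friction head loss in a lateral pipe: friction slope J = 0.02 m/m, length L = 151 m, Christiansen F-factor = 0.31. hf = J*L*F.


hf = J * L * F = 0.02 * 151 * 0.31 = 0.9362 m

0.9362 m


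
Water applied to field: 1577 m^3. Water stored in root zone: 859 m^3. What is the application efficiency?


Ea = V_root / V_field * 100 = 859 / 1577 * 100 = 54.4705%

54.4705 %


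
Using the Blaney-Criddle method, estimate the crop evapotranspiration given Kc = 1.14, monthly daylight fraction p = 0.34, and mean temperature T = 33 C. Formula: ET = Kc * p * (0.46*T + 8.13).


ET = Kc * p * (0.46*T + 8.13)
ET = 1.14 * 0.34 * (0.46*33 + 8.13)
ET = 1.14 * 0.34 * 23.3100

9.0350 mm/day


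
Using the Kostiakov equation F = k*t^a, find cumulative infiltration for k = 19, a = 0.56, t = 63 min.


F = k * t^a = 19 * 63^0.56
F = 19 * 10.177256

193.3679 mm


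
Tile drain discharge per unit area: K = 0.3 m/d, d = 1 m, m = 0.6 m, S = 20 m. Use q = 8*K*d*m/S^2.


q = 8*K*d*m/S^2
q = 8*0.3*1*0.6/20^2
q = 1.4400 / 400

0.0036 m/d


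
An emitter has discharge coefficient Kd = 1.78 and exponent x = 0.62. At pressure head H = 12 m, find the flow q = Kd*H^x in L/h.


q = Kd * H^x = 1.78 * 12^0.62 = 1.78 * 4.667586

8.3083 L/h


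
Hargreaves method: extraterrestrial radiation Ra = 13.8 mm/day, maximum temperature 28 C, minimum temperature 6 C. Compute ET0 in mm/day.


Tmean = (Tmax + Tmin)/2 = (28 + 6)/2 = 17.0
ET0 = 0.0023 * 13.8 * (17.0 + 17.8) * sqrt(28 - 6)
ET0 = 0.0023 * 13.8 * 34.8 * 4.690416

5.1808 mm/day


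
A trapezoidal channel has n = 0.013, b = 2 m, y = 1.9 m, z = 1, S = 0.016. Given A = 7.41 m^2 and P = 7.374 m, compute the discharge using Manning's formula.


R = A/P = 7.41/7.374 = 1.004882
Q = (1/0.013) * 7.41 * 1.004882^(2/3) * 0.016^0.5

72.3344 m^3/s


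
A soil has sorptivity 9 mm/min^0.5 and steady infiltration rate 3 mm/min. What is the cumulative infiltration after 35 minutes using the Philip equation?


F = S*sqrt(t) + A*t
F = 9*sqrt(35) + 3*35
F = 9*5.916080 + 105

158.2447 mm


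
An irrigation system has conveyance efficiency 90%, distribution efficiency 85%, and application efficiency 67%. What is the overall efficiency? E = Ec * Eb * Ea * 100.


Ec = 0.9, Eb = 0.85, Ea = 0.67
E = 0.9 * 0.85 * 0.67 * 100 = 51.2550%

51.2550 %


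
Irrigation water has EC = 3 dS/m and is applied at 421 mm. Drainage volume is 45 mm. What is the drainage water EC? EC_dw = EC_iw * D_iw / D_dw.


EC_dw = EC_iw * D_iw / D_dw
EC_dw = 3 * 421 / 45
EC_dw = 1263 / 45

28.0667 dS/m


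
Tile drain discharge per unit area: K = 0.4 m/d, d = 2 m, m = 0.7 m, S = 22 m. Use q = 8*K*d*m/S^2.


q = 8*K*d*m/S^2
q = 8*0.4*2*0.7/22^2
q = 4.4800 / 484

0.0093 m/d


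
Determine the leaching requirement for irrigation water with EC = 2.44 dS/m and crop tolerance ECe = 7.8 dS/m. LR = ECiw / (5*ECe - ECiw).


LR = ECiw / (5*ECe - ECiw)
LR = 2.44 / (5*7.8 - 2.44)
LR = 2.44 / 36.5600

0.0667


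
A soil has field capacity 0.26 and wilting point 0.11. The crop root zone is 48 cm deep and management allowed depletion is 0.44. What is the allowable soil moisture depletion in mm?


SMD = (FC - PWP) * d * MAD * 10
SMD = (0.26 - 0.11) * 48 * 0.44 * 10
SMD = 0.1500 * 48 * 0.44 * 10

31.6800 mm


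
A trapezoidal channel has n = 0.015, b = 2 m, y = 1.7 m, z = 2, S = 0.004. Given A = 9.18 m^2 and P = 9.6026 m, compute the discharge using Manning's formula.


R = A/P = 9.18/9.6026 = 0.955991
Q = (1/0.015) * 9.18 * 0.955991^(2/3) * 0.004^0.5

37.5622 m^3/s


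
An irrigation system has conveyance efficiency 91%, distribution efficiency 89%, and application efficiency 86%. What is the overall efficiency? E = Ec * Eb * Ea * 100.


Ec = 0.91, Eb = 0.89, Ea = 0.86
E = 0.91 * 0.89 * 0.86 * 100 = 69.6514%

69.6514 %


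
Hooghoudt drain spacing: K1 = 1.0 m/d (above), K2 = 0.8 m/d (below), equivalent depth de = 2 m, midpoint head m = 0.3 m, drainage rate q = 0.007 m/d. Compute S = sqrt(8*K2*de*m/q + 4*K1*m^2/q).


S^2 = 8*K2*de*m/q + 4*K1*m^2/q
S^2 = 8*0.8*2*0.3/0.007 + 4*1.0*0.3^2/0.007
S = sqrt(600.0000)

24.4949 m


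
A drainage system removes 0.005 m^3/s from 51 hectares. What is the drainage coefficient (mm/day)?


DC = Q * 86400 / (A * 10000) * 1000
DC = 0.005 * 86400 / (51 * 10000) * 1000
DC = 432000.0000 / 510000

0.8471 mm/day


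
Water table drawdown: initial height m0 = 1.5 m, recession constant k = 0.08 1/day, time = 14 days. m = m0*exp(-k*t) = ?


m = m0 * exp(-k*t)
m = 1.5 * exp(-0.08 * 14)
m = 1.5 * exp(-1.1200)

0.4894 m


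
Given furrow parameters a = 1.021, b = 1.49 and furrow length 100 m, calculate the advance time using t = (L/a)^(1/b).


t = (L/a)^(1/b)
t = (100/1.021)^(1/1.49)
t = 97.943193^(1/1.49)

21.6882 min


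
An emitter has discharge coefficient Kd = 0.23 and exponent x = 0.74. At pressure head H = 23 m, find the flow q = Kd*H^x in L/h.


q = Kd * H^x = 0.23 * 23^0.74 = 0.23 * 10.178379

2.3410 L/h


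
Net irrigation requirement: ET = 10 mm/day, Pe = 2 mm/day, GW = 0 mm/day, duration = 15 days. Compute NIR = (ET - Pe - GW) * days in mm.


Daily deficit = ET - Pe - GW = 10 - 2 - 0 = 8 mm/day
NIR = 8 * 15 = 120 mm

120.0000 mm


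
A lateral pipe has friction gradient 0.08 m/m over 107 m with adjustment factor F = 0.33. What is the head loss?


hf = J * L * F = 0.08 * 107 * 0.33 = 2.8248 m

2.8248 m


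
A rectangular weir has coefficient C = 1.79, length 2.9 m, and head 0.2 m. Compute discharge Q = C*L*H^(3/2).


Q = C * L * H^(3/2) = 1.79 * 2.9 * 0.2^1.5 = 1.79 * 2.9 * 0.089443

0.4643 m^3/s


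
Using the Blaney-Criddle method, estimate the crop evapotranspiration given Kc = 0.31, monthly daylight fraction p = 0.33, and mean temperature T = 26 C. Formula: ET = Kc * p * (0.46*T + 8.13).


ET = Kc * p * (0.46*T + 8.13)
ET = 0.31 * 0.33 * (0.46*26 + 8.13)
ET = 0.31 * 0.33 * 20.0900

2.0552 mm/day


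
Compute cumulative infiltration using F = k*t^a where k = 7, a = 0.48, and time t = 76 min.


F = k * t^a = 7 * 76^0.48
F = 7 * 7.994486

55.9614 mm


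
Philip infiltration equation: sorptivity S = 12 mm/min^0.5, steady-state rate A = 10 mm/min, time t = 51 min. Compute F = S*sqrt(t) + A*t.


F = S*sqrt(t) + A*t
F = 12*sqrt(51) + 10*51
F = 12*7.141428 + 510

595.6971 mm


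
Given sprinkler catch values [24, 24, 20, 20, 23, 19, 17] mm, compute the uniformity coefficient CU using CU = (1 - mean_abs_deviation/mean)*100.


mean = 21.000000 mm
MAD = 2.285714 mm
CU = (1 - 2.285714/21.000000)*100

89.1156 %


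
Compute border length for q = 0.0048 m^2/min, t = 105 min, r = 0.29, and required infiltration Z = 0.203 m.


L = q*t/((1+r)*Z)
L = 0.0048*105/((1+0.29)*0.203)
L = 0.504/0.26187

1.9246 m


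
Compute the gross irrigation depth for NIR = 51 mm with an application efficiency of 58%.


Ea = 58% = 0.58
GID = NIR / Ea = 51 / 0.58 = 87.9310 mm

87.9310 mm


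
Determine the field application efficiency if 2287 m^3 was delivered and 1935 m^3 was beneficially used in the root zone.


Ea = V_root / V_field * 100 = 1935 / 2287 * 100 = 84.6087%

84.6087 %


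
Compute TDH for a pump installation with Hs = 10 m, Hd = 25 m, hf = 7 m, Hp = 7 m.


TDH = Hs + Hd + hf + Hp = 10 + 25 + 7 + 7 = 49

49 m


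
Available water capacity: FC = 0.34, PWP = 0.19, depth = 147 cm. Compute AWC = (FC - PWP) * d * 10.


AWC = (FC - PWP) * d * 10
AWC = (0.34 - 0.19) * 147 * 10
AWC = 0.1500 * 147 * 10

220.5000 mm


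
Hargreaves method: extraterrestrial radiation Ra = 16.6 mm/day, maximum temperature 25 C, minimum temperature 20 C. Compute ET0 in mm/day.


Tmean = (Tmax + Tmin)/2 = (25 + 20)/2 = 22.5
ET0 = 0.0023 * 16.6 * (22.5 + 17.8) * sqrt(25 - 20)
ET0 = 0.0023 * 16.6 * 40.3 * 2.236068

3.4405 mm/day


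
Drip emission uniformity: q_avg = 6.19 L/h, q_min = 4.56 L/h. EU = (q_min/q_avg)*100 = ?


EU = (q_min/q_avg)*100 = (4.56/6.19)*100 = 73.6672%

73.6672 %


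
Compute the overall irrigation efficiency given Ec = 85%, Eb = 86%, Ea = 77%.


Ec = 0.85, Eb = 0.86, Ea = 0.77
E = 0.85 * 0.86 * 0.77 * 100 = 56.2870%

56.2870 %


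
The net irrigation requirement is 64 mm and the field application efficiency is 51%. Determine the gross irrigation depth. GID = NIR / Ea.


Ea = 51% = 0.51
GID = NIR / Ea = 64 / 0.51 = 125.4902 mm

125.4902 mm


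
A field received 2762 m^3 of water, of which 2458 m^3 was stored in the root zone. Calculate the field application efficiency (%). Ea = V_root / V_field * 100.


Ea = V_root / V_field * 100 = 2458 / 2762 * 100 = 88.9935%

88.9935 %


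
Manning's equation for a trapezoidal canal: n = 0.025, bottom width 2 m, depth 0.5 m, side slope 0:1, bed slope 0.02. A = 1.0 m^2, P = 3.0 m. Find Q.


R = A/P = 1.0/3.0 = 0.333333
Q = (1/0.025) * 1.0 * 0.333333^(2/3) * 0.02^0.5

2.7195 m^3/s


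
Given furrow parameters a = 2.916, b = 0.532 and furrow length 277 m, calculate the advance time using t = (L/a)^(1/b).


t = (L/a)^(1/b)
t = (277/2.916)^(1/0.532)
t = 94.993141^(1/0.532)

5217.5501 min


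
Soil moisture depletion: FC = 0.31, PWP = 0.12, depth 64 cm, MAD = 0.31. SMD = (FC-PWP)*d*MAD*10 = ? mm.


SMD = (FC - PWP) * d * MAD * 10
SMD = (0.31 - 0.12) * 64 * 0.31 * 10
SMD = 0.1900 * 64 * 0.31 * 10

37.6960 mm


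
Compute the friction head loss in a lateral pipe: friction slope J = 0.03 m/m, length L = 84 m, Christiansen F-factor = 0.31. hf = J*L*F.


hf = J * L * F = 0.03 * 84 * 0.31 = 0.7812 m

0.7812 m


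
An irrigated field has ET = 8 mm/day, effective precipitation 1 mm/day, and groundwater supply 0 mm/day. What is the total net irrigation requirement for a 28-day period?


Daily deficit = ET - Pe - GW = 8 - 1 - 0 = 7 mm/day
NIR = 7 * 28 = 196 mm

196.0000 mm


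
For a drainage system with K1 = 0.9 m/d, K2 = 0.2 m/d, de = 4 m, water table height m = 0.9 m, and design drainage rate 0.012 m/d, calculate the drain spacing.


S^2 = 8*K2*de*m/q + 4*K1*m^2/q
S^2 = 8*0.2*4*0.9/0.012 + 4*0.9*0.9^2/0.012
S = sqrt(723.0000)

26.8887 m


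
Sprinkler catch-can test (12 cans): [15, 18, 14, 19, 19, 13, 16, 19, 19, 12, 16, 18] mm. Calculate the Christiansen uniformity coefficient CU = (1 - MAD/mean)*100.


mean = 16.500000 mm
MAD = 2.166667 mm
CU = (1 - 2.166667/16.500000)*100

86.8687 %


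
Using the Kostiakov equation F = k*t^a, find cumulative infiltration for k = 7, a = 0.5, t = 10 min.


F = k * t^a = 7 * 10^0.5
F = 7 * 3.162278

22.1359 mm


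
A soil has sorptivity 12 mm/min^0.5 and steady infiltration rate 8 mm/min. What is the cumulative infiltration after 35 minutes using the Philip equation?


F = S*sqrt(t) + A*t
F = 12*sqrt(35) + 8*35
F = 12*5.916080 + 280

350.9930 mm


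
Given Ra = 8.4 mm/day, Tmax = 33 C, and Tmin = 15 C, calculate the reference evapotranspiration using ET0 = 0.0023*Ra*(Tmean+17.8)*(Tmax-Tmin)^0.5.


Tmean = (Tmax + Tmin)/2 = (33 + 15)/2 = 24.0
ET0 = 0.0023 * 8.4 * (24.0 + 17.8) * sqrt(33 - 15)
ET0 = 0.0023 * 8.4 * 41.8 * 4.242641

3.4263 mm/day


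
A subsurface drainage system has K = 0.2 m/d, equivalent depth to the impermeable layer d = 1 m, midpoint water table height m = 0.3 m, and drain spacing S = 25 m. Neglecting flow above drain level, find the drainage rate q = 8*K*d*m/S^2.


q = 8*K*d*m/S^2
q = 8*0.2*1*0.3/25^2
q = 0.4800 / 625

7.6800e-04 m/d


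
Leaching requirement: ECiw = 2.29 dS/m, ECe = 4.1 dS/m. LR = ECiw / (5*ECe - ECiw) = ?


LR = ECiw / (5*ECe - ECiw)
LR = 2.29 / (5*4.1 - 2.29)
LR = 2.29 / 18.2100

0.1258


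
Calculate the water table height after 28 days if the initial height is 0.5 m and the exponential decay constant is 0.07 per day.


m = m0 * exp(-k*t)
m = 0.5 * exp(-0.07 * 28)
m = 0.5 * exp(-1.9600)

0.0704 m


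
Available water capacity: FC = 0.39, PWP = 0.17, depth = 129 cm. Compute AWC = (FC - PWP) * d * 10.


AWC = (FC - PWP) * d * 10
AWC = (0.39 - 0.17) * 129 * 10
AWC = 0.2200 * 129 * 10

283.8000 mm


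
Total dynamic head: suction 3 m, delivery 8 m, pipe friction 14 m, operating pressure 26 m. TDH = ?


TDH = Hs + Hd + hf + Hp = 3 + 8 + 14 + 26 = 51

51 m


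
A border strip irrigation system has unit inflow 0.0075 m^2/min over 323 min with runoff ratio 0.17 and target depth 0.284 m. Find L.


L = q*t/((1+r)*Z)
L = 0.0075*323/((1+0.17)*0.284)
L = 2.4225/0.33228

7.2905 m


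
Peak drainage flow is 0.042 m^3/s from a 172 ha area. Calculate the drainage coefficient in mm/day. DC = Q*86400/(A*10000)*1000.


DC = Q * 86400 / (A * 10000) * 1000
DC = 0.042 * 86400 / (172 * 10000) * 1000
DC = 3628800.0000 / 1720000

2.1098 mm/day


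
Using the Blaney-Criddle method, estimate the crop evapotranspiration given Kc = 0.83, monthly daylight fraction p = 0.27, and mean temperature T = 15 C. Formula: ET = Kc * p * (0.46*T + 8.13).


ET = Kc * p * (0.46*T + 8.13)
ET = 0.83 * 0.27 * (0.46*15 + 8.13)
ET = 0.83 * 0.27 * 15.0300

3.3682 mm/day


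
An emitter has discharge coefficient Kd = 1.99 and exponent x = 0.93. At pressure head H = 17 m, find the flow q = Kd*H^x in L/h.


q = Kd * H^x = 1.99 * 17^0.93 = 1.99 * 13.941757

27.7441 L/h


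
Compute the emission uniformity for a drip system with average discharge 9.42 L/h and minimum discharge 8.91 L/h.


EU = (q_min/q_avg)*100 = (8.91/9.42)*100 = 94.5860%

94.5860 %


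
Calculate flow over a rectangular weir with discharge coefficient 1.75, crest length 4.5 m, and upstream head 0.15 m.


Q = C * L * H^(3/2) = 1.75 * 4.5 * 0.15^1.5 = 1.75 * 4.5 * 0.058095

0.4575 m^3/s


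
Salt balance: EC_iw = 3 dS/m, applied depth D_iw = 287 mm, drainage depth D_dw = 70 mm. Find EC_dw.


EC_dw = EC_iw * D_iw / D_dw
EC_dw = 3 * 287 / 70
EC_dw = 861 / 70

12.3000 dS/m


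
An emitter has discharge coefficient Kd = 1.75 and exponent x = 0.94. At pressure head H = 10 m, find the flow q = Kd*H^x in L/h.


q = Kd * H^x = 1.75 * 10^0.94 = 1.75 * 8.709636

15.2419 L/h


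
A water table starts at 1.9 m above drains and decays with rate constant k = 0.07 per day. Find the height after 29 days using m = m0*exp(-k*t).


m = m0 * exp(-k*t)
m = 1.9 * exp(-0.07 * 29)
m = 1.9 * exp(-2.0300)

0.2495 m


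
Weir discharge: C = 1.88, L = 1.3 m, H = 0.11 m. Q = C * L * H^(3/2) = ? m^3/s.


Q = C * L * H^(3/2) = 1.88 * 1.3 * 0.11^1.5 = 1.88 * 1.3 * 0.036483

0.0892 m^3/s


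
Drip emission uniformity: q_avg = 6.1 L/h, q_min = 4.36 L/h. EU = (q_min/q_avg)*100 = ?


EU = (q_min/q_avg)*100 = (4.36/6.1)*100 = 71.4754%

71.4754 %


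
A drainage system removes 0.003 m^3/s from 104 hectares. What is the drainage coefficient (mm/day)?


DC = Q * 86400 / (A * 10000) * 1000
DC = 0.003 * 86400 / (104 * 10000) * 1000
DC = 259200.0000 / 1040000

0.2492 mm/day


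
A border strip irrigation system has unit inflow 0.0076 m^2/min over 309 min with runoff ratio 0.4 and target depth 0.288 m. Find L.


L = q*t/((1+r)*Z)
L = 0.0076*309/((1+0.4)*0.288)
L = 2.3484/0.4032

5.8244 m


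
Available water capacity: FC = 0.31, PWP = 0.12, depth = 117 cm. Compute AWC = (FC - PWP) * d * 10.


AWC = (FC - PWP) * d * 10
AWC = (0.31 - 0.12) * 117 * 10
AWC = 0.1900 * 117 * 10

222.3000 mm


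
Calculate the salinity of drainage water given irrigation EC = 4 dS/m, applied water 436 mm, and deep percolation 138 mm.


EC_dw = EC_iw * D_iw / D_dw
EC_dw = 4 * 436 / 138
EC_dw = 1744 / 138

12.6377 dS/m


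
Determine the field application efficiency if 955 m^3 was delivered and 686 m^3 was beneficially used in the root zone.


Ea = V_root / V_field * 100 = 686 / 955 * 100 = 71.8325%

71.8325 %


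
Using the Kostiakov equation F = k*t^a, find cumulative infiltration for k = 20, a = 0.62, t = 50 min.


F = k * t^a = 20 * 50^0.62
F = 20 * 11.307365

226.1473 mm


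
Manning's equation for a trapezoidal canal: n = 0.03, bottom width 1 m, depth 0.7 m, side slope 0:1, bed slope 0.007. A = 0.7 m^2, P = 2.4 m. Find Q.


R = A/P = 0.7/2.4 = 0.291667
Q = (1/0.03) * 0.7 * 0.291667^(2/3) * 0.007^0.5

0.8586 m^3/s


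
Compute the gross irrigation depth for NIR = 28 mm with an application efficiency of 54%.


Ea = 54% = 0.54
GID = NIR / Ea = 28 / 0.54 = 51.8519 mm

51.8519 mm


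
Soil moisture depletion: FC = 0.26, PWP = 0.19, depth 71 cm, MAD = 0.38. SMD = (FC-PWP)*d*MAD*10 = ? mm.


SMD = (FC - PWP) * d * MAD * 10
SMD = (0.26 - 0.19) * 71 * 0.38 * 10
SMD = 0.0700 * 71 * 0.38 * 10

18.8860 mm


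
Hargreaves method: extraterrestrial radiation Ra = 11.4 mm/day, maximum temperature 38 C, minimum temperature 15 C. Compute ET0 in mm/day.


Tmean = (Tmax + Tmin)/2 = (38 + 15)/2 = 26.5
ET0 = 0.0023 * 11.4 * (26.5 + 17.8) * sqrt(38 - 15)
ET0 = 0.0023 * 11.4 * 44.3 * 4.795832

5.5706 mm/day


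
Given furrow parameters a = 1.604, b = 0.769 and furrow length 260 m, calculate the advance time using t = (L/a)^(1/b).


t = (L/a)^(1/b)
t = (260/1.604)^(1/0.769)
t = 162.094763^(1/0.769)

747.4149 min


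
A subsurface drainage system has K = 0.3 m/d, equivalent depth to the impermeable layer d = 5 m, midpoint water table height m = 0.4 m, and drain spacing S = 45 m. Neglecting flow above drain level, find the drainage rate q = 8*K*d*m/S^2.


q = 8*K*d*m/S^2
q = 8*0.3*5*0.4/45^2
q = 4.8000 / 2025

0.0024 m/d


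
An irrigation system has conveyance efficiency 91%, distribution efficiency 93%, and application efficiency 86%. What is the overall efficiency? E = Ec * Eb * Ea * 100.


Ec = 0.91, Eb = 0.93, Ea = 0.86
E = 0.91 * 0.93 * 0.86 * 100 = 72.7818%

72.7818 %


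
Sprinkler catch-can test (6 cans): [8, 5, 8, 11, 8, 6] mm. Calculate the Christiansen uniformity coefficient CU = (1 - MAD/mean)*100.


mean = 7.666667 mm
MAD = 1.444444 mm
CU = (1 - 1.444444/7.666667)*100

81.1594 %


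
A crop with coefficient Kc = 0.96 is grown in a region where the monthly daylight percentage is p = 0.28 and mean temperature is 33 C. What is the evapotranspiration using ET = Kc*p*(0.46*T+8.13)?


ET = Kc * p * (0.46*T + 8.13)
ET = 0.96 * 0.28 * (0.46*33 + 8.13)
ET = 0.96 * 0.28 * 23.3100

6.2657 mm/day


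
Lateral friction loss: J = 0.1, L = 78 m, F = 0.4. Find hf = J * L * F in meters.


hf = J * L * F = 0.1 * 78 * 0.4 = 3.1200 m

3.1200 m


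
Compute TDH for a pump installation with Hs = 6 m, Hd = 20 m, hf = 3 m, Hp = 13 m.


TDH = Hs + Hd + hf + Hp = 6 + 20 + 3 + 13 = 42

42 m


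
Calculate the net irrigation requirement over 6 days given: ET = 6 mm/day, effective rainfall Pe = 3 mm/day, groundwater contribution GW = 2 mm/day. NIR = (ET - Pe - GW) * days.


Daily deficit = ET - Pe - GW = 6 - 3 - 2 = 1 mm/day
NIR = 1 * 6 = 6 mm

6.0000 mm


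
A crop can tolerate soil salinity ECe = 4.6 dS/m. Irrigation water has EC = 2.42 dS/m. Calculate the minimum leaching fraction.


LR = ECiw / (5*ECe - ECiw)
LR = 2.42 / (5*4.6 - 2.42)
LR = 2.42 / 20.5800

0.1176


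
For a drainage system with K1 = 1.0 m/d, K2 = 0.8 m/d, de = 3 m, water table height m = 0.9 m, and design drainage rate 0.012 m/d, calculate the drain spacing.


S^2 = 8*K2*de*m/q + 4*K1*m^2/q
S^2 = 8*0.8*3*0.9/0.012 + 4*1.0*0.9^2/0.012
S = sqrt(1710.0000)

41.3521 m


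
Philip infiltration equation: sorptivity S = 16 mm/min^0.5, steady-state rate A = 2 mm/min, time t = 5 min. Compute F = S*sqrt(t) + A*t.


F = S*sqrt(t) + A*t
F = 16*sqrt(5) + 2*5
F = 16*2.236068 + 10

45.7771 mm
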